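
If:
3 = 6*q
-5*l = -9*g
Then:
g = 5*l/9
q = 1/2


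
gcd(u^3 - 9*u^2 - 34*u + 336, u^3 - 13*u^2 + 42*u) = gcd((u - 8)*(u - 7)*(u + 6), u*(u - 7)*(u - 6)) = u - 7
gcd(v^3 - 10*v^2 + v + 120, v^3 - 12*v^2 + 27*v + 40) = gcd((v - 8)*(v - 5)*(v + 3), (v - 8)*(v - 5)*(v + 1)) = v^2 - 13*v + 40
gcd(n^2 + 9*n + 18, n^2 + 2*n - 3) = n + 3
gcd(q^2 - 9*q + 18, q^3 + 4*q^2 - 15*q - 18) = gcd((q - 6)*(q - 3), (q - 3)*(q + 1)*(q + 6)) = q - 3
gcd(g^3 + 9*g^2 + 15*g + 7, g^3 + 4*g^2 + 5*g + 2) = g^2 + 2*g + 1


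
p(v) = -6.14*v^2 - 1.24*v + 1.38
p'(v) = -12.28*v - 1.24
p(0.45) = -0.42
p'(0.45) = -6.77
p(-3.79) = -82.12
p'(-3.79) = 45.30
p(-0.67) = -0.55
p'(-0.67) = 6.99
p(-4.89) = -139.38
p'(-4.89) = 58.81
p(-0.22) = 1.36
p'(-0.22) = 1.46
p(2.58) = -42.69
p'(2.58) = -32.92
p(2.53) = -41.06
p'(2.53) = -32.31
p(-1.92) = -18.87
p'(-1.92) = 22.34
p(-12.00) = -867.90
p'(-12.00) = 146.12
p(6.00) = -227.10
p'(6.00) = -74.92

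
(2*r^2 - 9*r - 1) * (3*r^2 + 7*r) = 6*r^4 - 13*r^3 - 66*r^2 - 7*r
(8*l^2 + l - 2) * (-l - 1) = -8*l^3 - 9*l^2 + l + 2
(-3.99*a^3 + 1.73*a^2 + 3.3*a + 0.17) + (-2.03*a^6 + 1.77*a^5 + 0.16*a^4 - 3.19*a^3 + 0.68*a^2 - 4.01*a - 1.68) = -2.03*a^6 + 1.77*a^5 + 0.16*a^4 - 7.18*a^3 + 2.41*a^2 - 0.71*a - 1.51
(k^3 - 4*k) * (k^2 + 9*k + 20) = k^5 + 9*k^4 + 16*k^3 - 36*k^2 - 80*k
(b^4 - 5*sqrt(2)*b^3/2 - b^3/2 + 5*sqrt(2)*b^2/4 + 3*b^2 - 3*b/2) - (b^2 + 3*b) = b^4 - 5*sqrt(2)*b^3/2 - b^3/2 + 5*sqrt(2)*b^2/4 + 2*b^2 - 9*b/2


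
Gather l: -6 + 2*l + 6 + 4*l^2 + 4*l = 4*l^2 + 6*l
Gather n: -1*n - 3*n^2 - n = -3*n^2 - 2*n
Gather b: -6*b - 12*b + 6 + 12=18 - 18*b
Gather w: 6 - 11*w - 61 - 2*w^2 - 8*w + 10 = -2*w^2 - 19*w - 45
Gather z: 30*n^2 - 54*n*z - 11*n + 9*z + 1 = 30*n^2 - 11*n + z*(9 - 54*n) + 1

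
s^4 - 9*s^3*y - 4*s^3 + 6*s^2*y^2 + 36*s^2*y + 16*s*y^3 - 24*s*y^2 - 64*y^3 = (s - 4)*(s - 8*y)*(s - 2*y)*(s + y)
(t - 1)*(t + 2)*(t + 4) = t^3 + 5*t^2 + 2*t - 8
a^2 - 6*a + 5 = (a - 5)*(a - 1)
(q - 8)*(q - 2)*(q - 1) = q^3 - 11*q^2 + 26*q - 16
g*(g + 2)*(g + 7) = g^3 + 9*g^2 + 14*g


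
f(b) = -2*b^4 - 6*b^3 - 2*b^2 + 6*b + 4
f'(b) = -8*b^3 - 18*b^2 - 4*b + 6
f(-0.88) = 0.06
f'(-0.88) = 1.03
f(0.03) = 4.18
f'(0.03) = 5.86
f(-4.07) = -197.83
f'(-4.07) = 263.46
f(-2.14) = -1.14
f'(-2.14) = 10.53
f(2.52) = -170.25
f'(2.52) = -246.41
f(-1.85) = 0.62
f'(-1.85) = 2.45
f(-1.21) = 0.15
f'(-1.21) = -1.34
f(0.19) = 5.02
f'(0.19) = 4.54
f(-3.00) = -32.00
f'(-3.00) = 72.00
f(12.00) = -52052.00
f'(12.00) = -16458.00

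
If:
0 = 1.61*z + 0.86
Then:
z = -0.53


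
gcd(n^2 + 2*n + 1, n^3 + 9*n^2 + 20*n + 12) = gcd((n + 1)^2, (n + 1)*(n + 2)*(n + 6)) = n + 1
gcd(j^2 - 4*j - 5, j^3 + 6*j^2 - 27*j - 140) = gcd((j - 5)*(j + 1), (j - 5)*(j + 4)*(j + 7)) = j - 5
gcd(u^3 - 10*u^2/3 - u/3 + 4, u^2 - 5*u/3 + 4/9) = u - 4/3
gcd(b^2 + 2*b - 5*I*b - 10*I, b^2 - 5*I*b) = b - 5*I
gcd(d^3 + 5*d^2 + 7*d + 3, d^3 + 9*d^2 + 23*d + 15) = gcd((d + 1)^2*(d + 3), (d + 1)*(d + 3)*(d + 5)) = d^2 + 4*d + 3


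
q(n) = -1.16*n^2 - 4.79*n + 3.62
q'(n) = -2.32*n - 4.79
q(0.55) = 0.63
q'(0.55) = -6.07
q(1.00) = -2.33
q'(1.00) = -7.11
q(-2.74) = 8.04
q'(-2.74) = 1.57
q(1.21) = -3.87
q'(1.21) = -7.60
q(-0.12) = 4.18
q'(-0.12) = -4.51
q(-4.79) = -0.05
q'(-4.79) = 6.32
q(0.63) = 0.14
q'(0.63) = -6.25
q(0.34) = 1.86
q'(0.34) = -5.58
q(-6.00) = -9.40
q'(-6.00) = 9.13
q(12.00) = -220.90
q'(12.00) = -32.63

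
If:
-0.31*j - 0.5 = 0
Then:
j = -1.61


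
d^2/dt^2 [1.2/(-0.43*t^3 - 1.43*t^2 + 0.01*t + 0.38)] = ((3.096*t + 3.432)*(0.43*t^3 + 1.43*t^2 - 0.01*t - 0.38) - 1.2*(1.29*t^2 + 2.86*t - 0.01)*(2.58*t^2 + 5.72*t - 0.02))/(0.43*t^3 + 1.43*t^2 - 0.01*t - 0.38)^3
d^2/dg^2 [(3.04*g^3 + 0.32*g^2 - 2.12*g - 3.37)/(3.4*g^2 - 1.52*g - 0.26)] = (-2.8421709430404e-14*g^4 - 26.284928*g^3 - 224.837472*g^2 + 94.485504*g - 19.811344)/(39.304*g^6 - 52.7136*g^5 + 14.54928*g^4 + 4.550272*g^3 - 1.112592*g^2 - 0.308256*g - 0.017576)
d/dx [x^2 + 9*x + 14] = 2*x + 9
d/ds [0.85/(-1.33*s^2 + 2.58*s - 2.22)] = (2.261*s - 2.193)/(1.33*s^2 - 2.58*s + 2.22)^2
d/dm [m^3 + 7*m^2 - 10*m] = 3*m^2 + 14*m - 10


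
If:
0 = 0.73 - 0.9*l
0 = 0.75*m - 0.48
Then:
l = 0.81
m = 0.64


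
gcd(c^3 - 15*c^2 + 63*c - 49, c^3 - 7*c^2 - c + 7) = c^2 - 8*c + 7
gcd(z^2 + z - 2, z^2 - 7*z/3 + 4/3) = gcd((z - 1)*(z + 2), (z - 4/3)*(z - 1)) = z - 1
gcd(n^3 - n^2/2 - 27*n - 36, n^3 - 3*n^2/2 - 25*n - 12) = n^2 - 2*n - 24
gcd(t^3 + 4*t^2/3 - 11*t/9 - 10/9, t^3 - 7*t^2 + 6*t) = t - 1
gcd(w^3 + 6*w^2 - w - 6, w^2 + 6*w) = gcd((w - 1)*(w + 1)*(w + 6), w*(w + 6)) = w + 6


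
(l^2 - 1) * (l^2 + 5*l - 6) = l^4 + 5*l^3 - 7*l^2 - 5*l + 6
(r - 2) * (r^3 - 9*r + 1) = r^4 - 2*r^3 - 9*r^2 + 19*r - 2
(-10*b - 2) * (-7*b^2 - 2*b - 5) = 70*b^3 + 34*b^2 + 54*b + 10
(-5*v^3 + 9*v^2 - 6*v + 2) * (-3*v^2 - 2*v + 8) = 15*v^5 - 17*v^4 - 40*v^3 + 78*v^2 - 52*v + 16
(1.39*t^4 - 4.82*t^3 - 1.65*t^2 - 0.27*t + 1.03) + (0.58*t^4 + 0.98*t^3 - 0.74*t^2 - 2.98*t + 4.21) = 1.97*t^4 - 3.84*t^3 - 2.39*t^2 - 3.25*t + 5.24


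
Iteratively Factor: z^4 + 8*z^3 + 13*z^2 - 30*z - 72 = (z - 2)*(z^3 + 10*z^2 + 33*z + 36) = (z - 2)*(z + 3)*(z^2 + 7*z + 12) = (z - 2)*(z + 3)^2*(z + 4)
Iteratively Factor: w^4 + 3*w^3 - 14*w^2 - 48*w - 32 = (w - 4)*(w^3 + 7*w^2 + 14*w + 8) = (w - 4)*(w + 1)*(w^2 + 6*w + 8) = (w - 4)*(w + 1)*(w + 4)*(w + 2)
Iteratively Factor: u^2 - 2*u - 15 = (u + 3)*(u - 5)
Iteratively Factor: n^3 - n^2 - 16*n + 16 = (n - 4)*(n^2 + 3*n - 4) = (n - 4)*(n + 4)*(n - 1)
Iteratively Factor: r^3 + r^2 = (r)*(r^2 + r) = r*(r + 1)*(r)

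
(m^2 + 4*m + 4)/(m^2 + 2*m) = (m + 2)/m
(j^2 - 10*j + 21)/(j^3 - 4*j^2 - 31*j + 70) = (j - 3)/(j^2 + 3*j - 10)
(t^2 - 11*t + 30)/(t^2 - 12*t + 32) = (t^2 - 11*t + 30)/(t^2 - 12*t + 32)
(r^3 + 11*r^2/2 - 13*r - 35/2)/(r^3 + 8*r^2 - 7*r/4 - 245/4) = 2*(r + 1)/(2*r + 7)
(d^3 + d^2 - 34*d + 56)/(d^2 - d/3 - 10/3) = 3*(d^2 + 3*d - 28)/(3*d + 5)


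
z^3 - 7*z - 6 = (z - 3)*(z + 1)*(z + 2)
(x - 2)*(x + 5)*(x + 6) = x^3 + 9*x^2 + 8*x - 60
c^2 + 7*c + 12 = (c + 3)*(c + 4)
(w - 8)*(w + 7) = w^2 - w - 56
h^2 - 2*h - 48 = (h - 8)*(h + 6)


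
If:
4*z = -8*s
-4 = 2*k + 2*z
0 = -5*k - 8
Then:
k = -8/5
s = 1/5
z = -2/5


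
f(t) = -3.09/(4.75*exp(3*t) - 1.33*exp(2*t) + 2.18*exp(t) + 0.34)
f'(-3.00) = 1.61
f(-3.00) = -6.93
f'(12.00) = 0.00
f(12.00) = 0.00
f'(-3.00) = 1.61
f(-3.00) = -6.93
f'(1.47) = 0.02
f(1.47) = -0.01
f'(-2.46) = 2.01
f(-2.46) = -5.95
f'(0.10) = 1.00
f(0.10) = -0.41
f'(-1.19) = 2.46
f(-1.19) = -3.05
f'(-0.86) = 2.46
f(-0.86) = -2.23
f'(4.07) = 0.00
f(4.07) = -0.00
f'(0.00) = 1.21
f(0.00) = -0.52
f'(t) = -3.09*(-14.25*exp(3*t) + 2.66*exp(2*t) - 2.18*exp(t))/(4.75*exp(3*t) - 1.33*exp(2*t) + 2.18*exp(t) + 0.34)^2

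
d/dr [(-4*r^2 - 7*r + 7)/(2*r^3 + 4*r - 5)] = (8*r^4 + 28*r^3 - 58*r^2 + 40*r + 7)/(4*r^6 + 16*r^4 - 20*r^3 + 16*r^2 - 40*r + 25)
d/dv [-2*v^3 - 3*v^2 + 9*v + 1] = -6*v^2 - 6*v + 9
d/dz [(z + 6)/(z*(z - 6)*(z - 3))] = (-2*z^3 - 9*z^2 + 108*z - 108)/(z^2*(z^4 - 18*z^3 + 117*z^2 - 324*z + 324))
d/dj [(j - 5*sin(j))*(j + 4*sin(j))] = -j*cos(j) + 2*j - sin(j) - 20*sin(2*j)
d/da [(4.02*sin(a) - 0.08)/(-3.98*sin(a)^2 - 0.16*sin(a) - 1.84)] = (15.9996*sin(a)^2 - 0.6368*sin(a) - 7.4096)*cos(a)/(15.8404*sin(a)^4 + 1.2736*sin(a)^3 + 14.672*sin(a)^2 + 0.5888*sin(a) + 3.3856)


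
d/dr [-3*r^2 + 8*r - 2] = 8 - 6*r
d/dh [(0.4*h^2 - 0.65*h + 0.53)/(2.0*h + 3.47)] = (0.8*h^2 + 2.776*h - 3.3155)/(4.0*h^2 + 13.88*h + 12.0409)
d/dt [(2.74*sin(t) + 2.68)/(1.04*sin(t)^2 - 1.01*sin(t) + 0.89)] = (-2.8496*sin(t)^2 - 5.5744*sin(t) + 5.1454)*cos(t)/(1.0816*sin(t)^4 - 2.1008*sin(t)^3 + 2.8713*sin(t)^2 - 1.7978*sin(t) + 0.7921)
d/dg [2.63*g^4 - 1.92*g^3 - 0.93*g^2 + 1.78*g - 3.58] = 10.52*g^3 - 5.76*g^2 - 1.86*g + 1.78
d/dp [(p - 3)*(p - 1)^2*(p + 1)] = 4*p^3 - 12*p^2 + 4*p + 4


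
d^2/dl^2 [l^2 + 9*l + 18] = 2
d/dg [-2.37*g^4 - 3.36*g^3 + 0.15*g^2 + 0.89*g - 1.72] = -9.48*g^3 - 10.08*g^2 + 0.3*g + 0.89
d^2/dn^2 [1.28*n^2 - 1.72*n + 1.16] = 2.56000000000000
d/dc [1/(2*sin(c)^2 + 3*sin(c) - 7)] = -(4*sin(c) + 3)*cos(c)/(-3*sin(c) + cos(2*c) + 6)^2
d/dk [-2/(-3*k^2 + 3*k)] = 2*(1 - 2*k)/(3*k^2*(k - 1)^2)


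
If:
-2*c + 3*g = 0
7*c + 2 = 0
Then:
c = -2/7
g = -4/21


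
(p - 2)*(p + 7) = p^2 + 5*p - 14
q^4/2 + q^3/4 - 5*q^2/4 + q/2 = q*(q/2 + 1)*(q - 1)*(q - 1/2)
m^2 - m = m*(m - 1)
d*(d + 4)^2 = d^3 + 8*d^2 + 16*d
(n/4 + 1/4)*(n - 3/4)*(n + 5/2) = n^3/4 + 11*n^2/16 - n/32 - 15/32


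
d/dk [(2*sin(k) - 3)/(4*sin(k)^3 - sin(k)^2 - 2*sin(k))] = 2*(-8*sin(k)^3 + 19*sin(k)^2 - 3*sin(k) - 3)*cos(k)/((sin(k) + 2*cos(2*k))^2*sin(k)^2)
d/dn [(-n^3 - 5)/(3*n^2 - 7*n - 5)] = (n^2*(-9*n^2 + 21*n + 15) + (6*n - 7)*(n^3 + 5))/(-3*n^2 + 7*n + 5)^2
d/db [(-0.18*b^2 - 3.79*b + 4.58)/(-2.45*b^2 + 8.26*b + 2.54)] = (-10.7723*b^2 + 21.5276*b - 47.4574)/(6.0025*b^4 - 40.474*b^3 + 55.7816*b^2 + 41.9608*b + 6.4516)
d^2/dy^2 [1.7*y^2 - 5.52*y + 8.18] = 3.40000000000000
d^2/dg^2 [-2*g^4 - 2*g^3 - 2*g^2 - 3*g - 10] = -24*g^2 - 12*g - 4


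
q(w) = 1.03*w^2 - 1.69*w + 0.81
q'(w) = 2.06*w - 1.69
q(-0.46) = 1.81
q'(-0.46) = -2.64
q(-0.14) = 1.07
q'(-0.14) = -1.98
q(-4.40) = 28.19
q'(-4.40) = -10.75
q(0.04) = 0.74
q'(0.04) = -1.61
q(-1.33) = 4.88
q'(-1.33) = -4.43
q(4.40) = 13.31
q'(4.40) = 7.37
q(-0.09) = 0.97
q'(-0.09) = -1.88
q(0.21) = 0.50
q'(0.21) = -1.26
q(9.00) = 69.03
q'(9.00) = 16.85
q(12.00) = 128.85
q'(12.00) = 23.03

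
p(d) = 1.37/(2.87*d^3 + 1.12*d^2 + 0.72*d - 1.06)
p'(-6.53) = -0.00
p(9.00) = 0.00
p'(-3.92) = -0.01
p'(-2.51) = -0.04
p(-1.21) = -0.25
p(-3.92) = -0.01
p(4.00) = 0.01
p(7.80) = 0.00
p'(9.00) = -0.00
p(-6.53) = -0.00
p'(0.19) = -2.68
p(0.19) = -1.59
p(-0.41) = -1.00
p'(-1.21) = -0.50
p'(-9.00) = -0.00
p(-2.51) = -0.03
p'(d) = 1.37*(-8.61*d^2 - 2.24*d - 0.72)/(2.87*d^3 + 1.12*d^2 + 0.72*d - 1.06)^2 = (-11.7957*d^2 - 3.0688*d - 0.9864)/(2.87*d^3 + 1.12*d^2 + 0.72*d - 1.06)^2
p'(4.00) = -0.00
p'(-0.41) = -0.92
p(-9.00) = -0.00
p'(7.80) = -0.00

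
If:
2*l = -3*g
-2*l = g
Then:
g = 0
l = 0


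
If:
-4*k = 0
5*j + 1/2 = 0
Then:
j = -1/10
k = 0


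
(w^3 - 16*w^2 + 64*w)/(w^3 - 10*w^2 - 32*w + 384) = w/(w + 6)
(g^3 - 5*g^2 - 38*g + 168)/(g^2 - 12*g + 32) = (g^2 - g - 42)/(g - 8)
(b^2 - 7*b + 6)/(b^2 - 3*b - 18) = (b - 1)/(b + 3)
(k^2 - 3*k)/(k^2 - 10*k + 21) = k/(k - 7)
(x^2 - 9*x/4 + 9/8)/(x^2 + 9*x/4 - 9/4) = (x - 3/2)/(x + 3)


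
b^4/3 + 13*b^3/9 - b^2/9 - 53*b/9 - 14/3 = (b/3 + 1/3)*(b - 2)*(b + 7/3)*(b + 3)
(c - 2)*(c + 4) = c^2 + 2*c - 8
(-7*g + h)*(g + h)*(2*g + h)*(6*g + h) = -84*g^4 - 128*g^3*h - 43*g^2*h^2 + 2*g*h^3 + h^4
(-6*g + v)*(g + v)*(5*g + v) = -30*g^3 - 31*g^2*v + v^3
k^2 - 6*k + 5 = (k - 5)*(k - 1)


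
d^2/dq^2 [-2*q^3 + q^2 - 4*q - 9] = 2 - 12*q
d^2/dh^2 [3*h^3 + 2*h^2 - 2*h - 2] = 18*h + 4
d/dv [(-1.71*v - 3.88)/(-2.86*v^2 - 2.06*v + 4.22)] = (4.8906*v^2 + 3.5226*v - (1.71*v + 3.88)*(5.72*v + 2.06) - 7.2162)/(2.86*v^2 + 2.06*v - 4.22)^2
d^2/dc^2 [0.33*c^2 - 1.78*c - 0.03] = 0.660000000000000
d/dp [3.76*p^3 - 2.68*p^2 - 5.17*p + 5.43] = 11.28*p^2 - 5.36*p - 5.17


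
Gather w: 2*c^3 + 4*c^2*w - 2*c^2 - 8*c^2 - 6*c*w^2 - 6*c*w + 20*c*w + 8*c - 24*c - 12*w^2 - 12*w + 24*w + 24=2*c^3 - 10*c^2 - 16*c + w^2*(-6*c - 12) + w*(4*c^2 + 14*c + 12) + 24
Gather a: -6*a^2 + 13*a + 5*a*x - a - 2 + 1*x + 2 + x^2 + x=-6*a^2 + a*(5*x + 12) + x^2 + 2*x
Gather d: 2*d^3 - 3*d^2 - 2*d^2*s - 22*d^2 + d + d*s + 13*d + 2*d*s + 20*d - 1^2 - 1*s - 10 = 2*d^3 + d^2*(-2*s - 25) + d*(3*s + 34) - s - 11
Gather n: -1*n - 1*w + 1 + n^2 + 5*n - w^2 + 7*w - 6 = n^2 + 4*n - w^2 + 6*w - 5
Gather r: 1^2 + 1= 2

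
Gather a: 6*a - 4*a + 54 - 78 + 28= 2*a + 4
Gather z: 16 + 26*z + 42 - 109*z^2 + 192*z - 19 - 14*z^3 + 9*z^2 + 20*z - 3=-14*z^3 - 100*z^2 + 238*z + 36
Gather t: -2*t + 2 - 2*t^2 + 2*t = 2 - 2*t^2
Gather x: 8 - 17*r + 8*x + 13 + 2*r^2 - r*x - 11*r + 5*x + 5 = 2*r^2 - 28*r + x*(13 - r) + 26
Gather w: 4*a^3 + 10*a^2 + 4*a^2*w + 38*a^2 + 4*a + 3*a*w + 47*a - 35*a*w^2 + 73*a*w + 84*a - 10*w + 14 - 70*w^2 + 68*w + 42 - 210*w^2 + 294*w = 4*a^3 + 48*a^2 + 135*a + w^2*(-35*a - 280) + w*(4*a^2 + 76*a + 352) + 56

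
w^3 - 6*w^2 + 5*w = w*(w - 5)*(w - 1)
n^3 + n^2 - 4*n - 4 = (n - 2)*(n + 1)*(n + 2)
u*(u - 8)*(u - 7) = u^3 - 15*u^2 + 56*u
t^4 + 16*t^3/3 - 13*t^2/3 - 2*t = t*(t - 1)*(t + 1/3)*(t + 6)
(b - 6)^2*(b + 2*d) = b^3 + 2*b^2*d - 12*b^2 - 24*b*d + 36*b + 72*d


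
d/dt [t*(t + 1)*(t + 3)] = 3*t^2 + 8*t + 3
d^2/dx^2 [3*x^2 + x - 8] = 6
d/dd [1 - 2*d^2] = -4*d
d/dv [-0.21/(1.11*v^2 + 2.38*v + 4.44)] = (0.4662*v + 0.4998)/(1.11*v^2 + 2.38*v + 4.44)^2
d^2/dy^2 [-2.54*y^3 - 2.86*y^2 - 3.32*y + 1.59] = -15.24*y - 5.72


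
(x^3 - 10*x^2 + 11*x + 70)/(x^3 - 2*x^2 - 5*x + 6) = (x^2 - 12*x + 35)/(x^2 - 4*x + 3)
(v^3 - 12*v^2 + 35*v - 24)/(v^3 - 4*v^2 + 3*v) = (v - 8)/v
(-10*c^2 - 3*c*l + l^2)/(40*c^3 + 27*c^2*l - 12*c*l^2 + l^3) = (-2*c - l)/(8*c^2 + 7*c*l - l^2)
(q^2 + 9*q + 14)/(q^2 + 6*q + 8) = (q + 7)/(q + 4)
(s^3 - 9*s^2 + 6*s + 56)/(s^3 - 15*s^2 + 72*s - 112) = (s + 2)/(s - 4)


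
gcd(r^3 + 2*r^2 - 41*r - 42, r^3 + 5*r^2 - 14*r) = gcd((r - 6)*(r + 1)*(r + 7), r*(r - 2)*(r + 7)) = r + 7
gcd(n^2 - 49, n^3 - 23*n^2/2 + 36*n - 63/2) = n - 7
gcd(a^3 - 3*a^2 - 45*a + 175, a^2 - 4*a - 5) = a - 5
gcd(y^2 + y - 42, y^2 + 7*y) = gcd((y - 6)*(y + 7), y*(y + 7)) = y + 7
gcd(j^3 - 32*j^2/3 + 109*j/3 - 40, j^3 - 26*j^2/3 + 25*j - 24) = j^2 - 17*j/3 + 8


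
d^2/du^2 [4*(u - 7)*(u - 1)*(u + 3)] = 24*u - 40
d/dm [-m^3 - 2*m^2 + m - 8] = -3*m^2 - 4*m + 1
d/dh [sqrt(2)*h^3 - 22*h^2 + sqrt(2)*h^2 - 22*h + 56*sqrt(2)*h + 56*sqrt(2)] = 3*sqrt(2)*h^2 - 44*h + 2*sqrt(2)*h - 22 + 56*sqrt(2)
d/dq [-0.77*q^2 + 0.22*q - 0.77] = 0.22 - 1.54*q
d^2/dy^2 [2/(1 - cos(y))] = 2*(cos(y) + 2)/(cos(y) - 1)^2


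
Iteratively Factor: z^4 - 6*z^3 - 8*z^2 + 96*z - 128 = (z - 4)*(z^3 - 2*z^2 - 16*z + 32) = (z - 4)*(z - 2)*(z^2 - 16) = (z - 4)*(z - 2)*(z + 4)*(z - 4)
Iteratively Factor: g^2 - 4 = (g - 2)*(g + 2)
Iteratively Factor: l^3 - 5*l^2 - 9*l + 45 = (l + 3)*(l^2 - 8*l + 15) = (l - 5)*(l + 3)*(l - 3)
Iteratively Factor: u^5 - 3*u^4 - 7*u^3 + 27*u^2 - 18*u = (u + 3)*(u^4 - 6*u^3 + 11*u^2 - 6*u) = (u - 3)*(u + 3)*(u^3 - 3*u^2 + 2*u) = (u - 3)*(u - 2)*(u + 3)*(u^2 - u) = (u - 3)*(u - 2)*(u - 1)*(u + 3)*(u)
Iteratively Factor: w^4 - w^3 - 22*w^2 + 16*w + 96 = (w - 4)*(w^3 + 3*w^2 - 10*w - 24) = (w - 4)*(w + 2)*(w^2 + w - 12) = (w - 4)*(w + 2)*(w + 4)*(w - 3)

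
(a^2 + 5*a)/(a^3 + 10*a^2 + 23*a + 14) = a*(a + 5)/(a^3 + 10*a^2 + 23*a + 14)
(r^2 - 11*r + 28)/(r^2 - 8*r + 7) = (r - 4)/(r - 1)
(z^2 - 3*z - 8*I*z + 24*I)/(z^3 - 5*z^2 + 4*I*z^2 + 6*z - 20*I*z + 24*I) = (z - 8*I)/(z^2 + z*(-2 + 4*I) - 8*I)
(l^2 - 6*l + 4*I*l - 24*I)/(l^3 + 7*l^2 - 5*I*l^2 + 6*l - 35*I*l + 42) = (l^2 + l*(-6 + 4*I) - 24*I)/(l^3 + l^2*(7 - 5*I) + l*(6 - 35*I) + 42)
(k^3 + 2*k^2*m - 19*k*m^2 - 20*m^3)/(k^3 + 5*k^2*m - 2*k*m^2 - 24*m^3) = (k^3 + 2*k^2*m - 19*k*m^2 - 20*m^3)/(k^3 + 5*k^2*m - 2*k*m^2 - 24*m^3)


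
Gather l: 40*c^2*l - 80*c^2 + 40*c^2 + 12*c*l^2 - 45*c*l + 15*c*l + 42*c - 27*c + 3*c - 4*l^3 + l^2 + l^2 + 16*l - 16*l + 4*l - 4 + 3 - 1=-40*c^2 + 18*c - 4*l^3 + l^2*(12*c + 2) + l*(40*c^2 - 30*c + 4) - 2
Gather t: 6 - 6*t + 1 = 7 - 6*t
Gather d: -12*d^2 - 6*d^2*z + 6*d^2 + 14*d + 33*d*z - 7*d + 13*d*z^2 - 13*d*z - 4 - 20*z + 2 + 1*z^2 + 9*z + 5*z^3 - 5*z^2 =d^2*(-6*z - 6) + d*(13*z^2 + 20*z + 7) + 5*z^3 - 4*z^2 - 11*z - 2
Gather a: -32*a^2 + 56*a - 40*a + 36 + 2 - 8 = -32*a^2 + 16*a + 30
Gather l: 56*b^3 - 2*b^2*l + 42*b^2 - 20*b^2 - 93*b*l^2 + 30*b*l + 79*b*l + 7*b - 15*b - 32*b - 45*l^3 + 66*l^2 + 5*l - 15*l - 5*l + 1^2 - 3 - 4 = 56*b^3 + 22*b^2 - 40*b - 45*l^3 + l^2*(66 - 93*b) + l*(-2*b^2 + 109*b - 15) - 6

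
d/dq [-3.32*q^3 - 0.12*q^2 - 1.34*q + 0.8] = -9.96*q^2 - 0.24*q - 1.34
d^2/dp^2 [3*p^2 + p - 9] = 6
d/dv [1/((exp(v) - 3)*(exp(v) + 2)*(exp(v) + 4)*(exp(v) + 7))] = (-4*exp(3*v) - 30*exp(2*v) - 22*exp(v) + 94)*exp(v)/(exp(8*v) + 20*exp(7*v) + 122*exp(6*v) + 32*exp(5*v) - 2095*exp(4*v) - 5428*exp(3*v) + 5140*exp(2*v) + 31584*exp(v) + 28224)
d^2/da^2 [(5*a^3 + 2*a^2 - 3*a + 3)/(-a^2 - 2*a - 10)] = 2*(37*a^3 - 249*a^2 - 1608*a - 242)/(a^6 + 6*a^5 + 42*a^4 + 128*a^3 + 420*a^2 + 600*a + 1000)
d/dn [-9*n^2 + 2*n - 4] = 2 - 18*n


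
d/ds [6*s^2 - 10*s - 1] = 12*s - 10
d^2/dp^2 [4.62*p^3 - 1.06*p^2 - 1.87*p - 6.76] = 27.72*p - 2.12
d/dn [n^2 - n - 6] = 2*n - 1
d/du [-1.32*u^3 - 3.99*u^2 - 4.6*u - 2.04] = -3.96*u^2 - 7.98*u - 4.6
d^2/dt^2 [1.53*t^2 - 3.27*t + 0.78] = 3.06000000000000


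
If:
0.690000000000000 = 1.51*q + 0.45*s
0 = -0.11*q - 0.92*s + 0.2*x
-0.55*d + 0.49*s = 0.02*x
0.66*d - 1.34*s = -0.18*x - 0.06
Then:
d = 1.20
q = -0.04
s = 1.65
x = 7.59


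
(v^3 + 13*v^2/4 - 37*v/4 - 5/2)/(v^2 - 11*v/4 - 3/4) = (v^2 + 3*v - 10)/(v - 3)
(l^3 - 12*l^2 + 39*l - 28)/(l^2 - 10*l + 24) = (l^2 - 8*l + 7)/(l - 6)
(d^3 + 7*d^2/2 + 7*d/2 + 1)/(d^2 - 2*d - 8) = (2*d^2 + 3*d + 1)/(2*(d - 4))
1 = 1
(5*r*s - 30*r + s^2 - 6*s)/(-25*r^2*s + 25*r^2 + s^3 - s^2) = (6 - s)/(5*r*s - 5*r - s^2 + s)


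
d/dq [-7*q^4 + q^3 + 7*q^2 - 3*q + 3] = -28*q^3 + 3*q^2 + 14*q - 3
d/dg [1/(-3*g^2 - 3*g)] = (2*g + 1)/(3*g^2*(g + 1)^2)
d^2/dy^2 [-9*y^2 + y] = -18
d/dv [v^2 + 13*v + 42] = 2*v + 13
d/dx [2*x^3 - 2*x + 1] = 6*x^2 - 2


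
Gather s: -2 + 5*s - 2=5*s - 4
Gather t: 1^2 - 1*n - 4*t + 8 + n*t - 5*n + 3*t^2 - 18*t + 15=-6*n + 3*t^2 + t*(n - 22) + 24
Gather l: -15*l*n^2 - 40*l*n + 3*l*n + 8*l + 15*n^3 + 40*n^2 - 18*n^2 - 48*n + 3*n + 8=l*(-15*n^2 - 37*n + 8) + 15*n^3 + 22*n^2 - 45*n + 8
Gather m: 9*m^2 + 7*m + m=9*m^2 + 8*m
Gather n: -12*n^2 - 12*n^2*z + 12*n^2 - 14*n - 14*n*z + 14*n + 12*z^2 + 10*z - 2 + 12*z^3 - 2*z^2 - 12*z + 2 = -12*n^2*z - 14*n*z + 12*z^3 + 10*z^2 - 2*z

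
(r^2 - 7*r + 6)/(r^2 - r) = (r - 6)/r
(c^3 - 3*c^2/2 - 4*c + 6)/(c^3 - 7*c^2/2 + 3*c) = (c + 2)/c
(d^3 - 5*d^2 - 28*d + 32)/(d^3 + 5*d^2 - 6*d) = (d^2 - 4*d - 32)/(d*(d + 6))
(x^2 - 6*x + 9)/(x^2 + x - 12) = (x - 3)/(x + 4)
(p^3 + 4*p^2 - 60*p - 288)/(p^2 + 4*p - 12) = (p^2 - 2*p - 48)/(p - 2)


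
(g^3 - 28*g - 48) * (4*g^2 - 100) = 4*g^5 - 212*g^3 - 192*g^2 + 2800*g + 4800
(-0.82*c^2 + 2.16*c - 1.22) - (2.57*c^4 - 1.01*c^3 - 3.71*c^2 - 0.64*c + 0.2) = -2.57*c^4 + 1.01*c^3 + 2.89*c^2 + 2.8*c - 1.42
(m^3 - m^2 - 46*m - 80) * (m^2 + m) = m^5 - 47*m^3 - 126*m^2 - 80*m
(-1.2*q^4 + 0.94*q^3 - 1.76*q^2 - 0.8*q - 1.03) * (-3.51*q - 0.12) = 4.212*q^5 - 3.1554*q^4 + 6.0648*q^3 + 3.0192*q^2 + 3.7113*q + 0.1236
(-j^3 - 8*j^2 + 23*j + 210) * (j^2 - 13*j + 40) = -j^5 + 5*j^4 + 87*j^3 - 409*j^2 - 1810*j + 8400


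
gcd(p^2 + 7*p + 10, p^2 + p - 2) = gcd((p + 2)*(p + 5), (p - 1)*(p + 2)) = p + 2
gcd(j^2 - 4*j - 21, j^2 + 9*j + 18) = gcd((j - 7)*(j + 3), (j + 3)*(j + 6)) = j + 3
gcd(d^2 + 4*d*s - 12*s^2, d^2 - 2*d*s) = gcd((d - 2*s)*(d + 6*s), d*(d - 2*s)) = -d + 2*s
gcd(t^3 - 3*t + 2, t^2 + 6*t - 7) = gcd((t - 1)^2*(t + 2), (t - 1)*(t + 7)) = t - 1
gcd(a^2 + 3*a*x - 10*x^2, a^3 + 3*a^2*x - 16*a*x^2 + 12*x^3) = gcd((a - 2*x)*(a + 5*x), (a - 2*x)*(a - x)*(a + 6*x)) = -a + 2*x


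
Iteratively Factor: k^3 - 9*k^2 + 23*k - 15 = (k - 3)*(k^2 - 6*k + 5) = (k - 3)*(k - 1)*(k - 5)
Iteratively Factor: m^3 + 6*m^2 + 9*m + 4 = (m + 1)*(m^2 + 5*m + 4) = (m + 1)*(m + 4)*(m + 1)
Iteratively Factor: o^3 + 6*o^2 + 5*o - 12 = (o - 1)*(o^2 + 7*o + 12) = (o - 1)*(o + 4)*(o + 3)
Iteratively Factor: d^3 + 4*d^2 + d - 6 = (d + 2)*(d^2 + 2*d - 3) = (d - 1)*(d + 2)*(d + 3)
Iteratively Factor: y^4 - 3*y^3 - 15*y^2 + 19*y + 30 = (y + 1)*(y^3 - 4*y^2 - 11*y + 30) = (y - 5)*(y + 1)*(y^2 + y - 6) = (y - 5)*(y + 1)*(y + 3)*(y - 2)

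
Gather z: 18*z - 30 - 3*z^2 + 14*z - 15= -3*z^2 + 32*z - 45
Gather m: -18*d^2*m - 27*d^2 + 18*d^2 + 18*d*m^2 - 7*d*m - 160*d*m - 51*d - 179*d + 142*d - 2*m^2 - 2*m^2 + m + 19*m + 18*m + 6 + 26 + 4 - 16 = -9*d^2 - 88*d + m^2*(18*d - 4) + m*(-18*d^2 - 167*d + 38) + 20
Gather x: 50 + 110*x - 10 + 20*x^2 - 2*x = 20*x^2 + 108*x + 40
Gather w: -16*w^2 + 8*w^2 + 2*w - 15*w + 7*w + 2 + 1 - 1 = -8*w^2 - 6*w + 2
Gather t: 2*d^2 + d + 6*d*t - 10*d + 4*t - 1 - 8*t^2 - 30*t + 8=2*d^2 - 9*d - 8*t^2 + t*(6*d - 26) + 7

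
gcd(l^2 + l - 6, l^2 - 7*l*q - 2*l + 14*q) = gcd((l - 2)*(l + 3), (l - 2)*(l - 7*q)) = l - 2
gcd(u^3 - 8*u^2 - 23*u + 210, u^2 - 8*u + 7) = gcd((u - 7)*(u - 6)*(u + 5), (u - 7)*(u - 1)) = u - 7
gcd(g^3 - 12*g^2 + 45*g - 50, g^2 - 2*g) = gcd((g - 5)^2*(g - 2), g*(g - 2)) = g - 2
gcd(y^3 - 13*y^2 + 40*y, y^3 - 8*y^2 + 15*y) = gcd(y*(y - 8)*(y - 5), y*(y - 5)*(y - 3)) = y^2 - 5*y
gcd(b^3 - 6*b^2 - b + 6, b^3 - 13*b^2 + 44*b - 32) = b - 1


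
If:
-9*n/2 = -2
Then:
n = 4/9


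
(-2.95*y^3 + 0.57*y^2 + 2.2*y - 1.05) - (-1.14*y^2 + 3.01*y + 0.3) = -2.95*y^3 + 1.71*y^2 - 0.81*y - 1.35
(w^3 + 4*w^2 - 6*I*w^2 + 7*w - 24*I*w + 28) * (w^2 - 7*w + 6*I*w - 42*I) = w^5 - 3*w^4 + 15*w^3 - 129*w^2 + 42*I*w^2 - 1204*w - 126*I*w - 1176*I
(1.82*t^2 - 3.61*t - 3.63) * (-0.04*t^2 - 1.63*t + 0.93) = -0.0728*t^4 - 2.8222*t^3 + 7.7221*t^2 + 2.5596*t - 3.3759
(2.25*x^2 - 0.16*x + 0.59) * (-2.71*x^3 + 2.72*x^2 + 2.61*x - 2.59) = -6.0975*x^5 + 6.5536*x^4 + 3.8384*x^3 - 4.6403*x^2 + 1.9543*x - 1.5281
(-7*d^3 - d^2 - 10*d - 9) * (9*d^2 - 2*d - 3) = -63*d^5 + 5*d^4 - 67*d^3 - 58*d^2 + 48*d + 27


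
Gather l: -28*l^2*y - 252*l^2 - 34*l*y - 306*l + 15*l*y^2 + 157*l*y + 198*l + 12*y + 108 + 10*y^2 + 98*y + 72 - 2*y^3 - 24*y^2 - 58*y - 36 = l^2*(-28*y - 252) + l*(15*y^2 + 123*y - 108) - 2*y^3 - 14*y^2 + 52*y + 144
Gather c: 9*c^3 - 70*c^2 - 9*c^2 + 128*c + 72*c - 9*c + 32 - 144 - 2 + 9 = 9*c^3 - 79*c^2 + 191*c - 105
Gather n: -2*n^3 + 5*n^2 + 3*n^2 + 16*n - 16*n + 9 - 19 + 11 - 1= -2*n^3 + 8*n^2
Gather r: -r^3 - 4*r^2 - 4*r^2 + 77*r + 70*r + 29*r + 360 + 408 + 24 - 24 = -r^3 - 8*r^2 + 176*r + 768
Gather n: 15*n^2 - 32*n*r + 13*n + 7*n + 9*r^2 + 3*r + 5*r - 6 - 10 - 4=15*n^2 + n*(20 - 32*r) + 9*r^2 + 8*r - 20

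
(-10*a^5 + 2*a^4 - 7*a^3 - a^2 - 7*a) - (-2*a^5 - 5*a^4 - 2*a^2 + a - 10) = -8*a^5 + 7*a^4 - 7*a^3 + a^2 - 8*a + 10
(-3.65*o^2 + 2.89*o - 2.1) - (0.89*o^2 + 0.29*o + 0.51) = -4.54*o^2 + 2.6*o - 2.61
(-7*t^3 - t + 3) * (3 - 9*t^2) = 63*t^5 - 12*t^3 - 27*t^2 - 3*t + 9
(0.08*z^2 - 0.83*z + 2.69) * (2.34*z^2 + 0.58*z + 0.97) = 0.1872*z^4 - 1.8958*z^3 + 5.8908*z^2 + 0.7551*z + 2.6093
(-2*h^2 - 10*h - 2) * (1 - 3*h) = 6*h^3 + 28*h^2 - 4*h - 2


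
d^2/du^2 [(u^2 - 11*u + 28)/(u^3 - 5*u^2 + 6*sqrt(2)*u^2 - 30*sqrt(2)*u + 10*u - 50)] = 2*(-((2*u - 11)*(3*u^2 - 10*u + 12*sqrt(2)*u - 30*sqrt(2) + 10) + (3*u - 5 + 6*sqrt(2))*(u^2 - 11*u + 28))*(u^3 - 5*u^2 + 6*sqrt(2)*u^2 - 30*sqrt(2)*u + 10*u - 50) + (u^2 - 11*u + 28)*(3*u^2 - 10*u + 12*sqrt(2)*u - 30*sqrt(2) + 10)^2 + (u^3 - 5*u^2 + 6*sqrt(2)*u^2 - 30*sqrt(2)*u + 10*u - 50)^2)/(u^3 - 5*u^2 + 6*sqrt(2)*u^2 - 30*sqrt(2)*u + 10*u - 50)^3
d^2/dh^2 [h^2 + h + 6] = 2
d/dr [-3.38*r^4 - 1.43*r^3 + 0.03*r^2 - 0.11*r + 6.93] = -13.52*r^3 - 4.29*r^2 + 0.06*r - 0.11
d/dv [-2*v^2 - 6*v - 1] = -4*v - 6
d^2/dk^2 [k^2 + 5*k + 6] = 2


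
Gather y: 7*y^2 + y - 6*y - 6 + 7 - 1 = 7*y^2 - 5*y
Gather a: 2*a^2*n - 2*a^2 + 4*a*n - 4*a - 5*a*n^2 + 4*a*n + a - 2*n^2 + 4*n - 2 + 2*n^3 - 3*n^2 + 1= a^2*(2*n - 2) + a*(-5*n^2 + 8*n - 3) + 2*n^3 - 5*n^2 + 4*n - 1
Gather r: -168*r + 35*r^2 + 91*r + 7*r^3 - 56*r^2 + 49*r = 7*r^3 - 21*r^2 - 28*r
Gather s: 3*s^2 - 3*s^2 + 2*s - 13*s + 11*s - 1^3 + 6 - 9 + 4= 0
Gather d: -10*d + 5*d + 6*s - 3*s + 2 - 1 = -5*d + 3*s + 1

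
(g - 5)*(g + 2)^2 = g^3 - g^2 - 16*g - 20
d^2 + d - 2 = (d - 1)*(d + 2)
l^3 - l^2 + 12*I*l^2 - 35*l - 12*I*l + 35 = (l - 1)*(l + 5*I)*(l + 7*I)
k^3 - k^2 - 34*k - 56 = (k - 7)*(k + 2)*(k + 4)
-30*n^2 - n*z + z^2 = (-6*n + z)*(5*n + z)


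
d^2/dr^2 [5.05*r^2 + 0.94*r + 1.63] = 10.1000000000000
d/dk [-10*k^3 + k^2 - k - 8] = -30*k^2 + 2*k - 1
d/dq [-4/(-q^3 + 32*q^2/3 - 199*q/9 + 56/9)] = 36*(-27*q^2 + 192*q - 199)/(9*q^3 - 96*q^2 + 199*q - 56)^2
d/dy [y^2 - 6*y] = 2*y - 6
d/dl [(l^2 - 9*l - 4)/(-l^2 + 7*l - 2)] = 2*(-l^2 - 6*l + 23)/(l^4 - 14*l^3 + 53*l^2 - 28*l + 4)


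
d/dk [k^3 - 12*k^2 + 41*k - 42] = 3*k^2 - 24*k + 41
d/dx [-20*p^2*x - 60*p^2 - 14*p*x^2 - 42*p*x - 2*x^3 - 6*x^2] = -20*p^2 - 28*p*x - 42*p - 6*x^2 - 12*x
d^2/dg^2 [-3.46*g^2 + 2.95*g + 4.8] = -6.92000000000000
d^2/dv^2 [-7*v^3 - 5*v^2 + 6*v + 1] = -42*v - 10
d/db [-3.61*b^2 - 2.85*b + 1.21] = -7.22*b - 2.85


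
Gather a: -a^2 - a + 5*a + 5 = -a^2 + 4*a + 5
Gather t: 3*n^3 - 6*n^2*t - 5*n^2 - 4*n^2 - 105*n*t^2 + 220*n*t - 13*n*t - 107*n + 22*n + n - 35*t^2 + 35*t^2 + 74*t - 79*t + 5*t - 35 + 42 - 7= 3*n^3 - 9*n^2 - 105*n*t^2 - 84*n + t*(-6*n^2 + 207*n)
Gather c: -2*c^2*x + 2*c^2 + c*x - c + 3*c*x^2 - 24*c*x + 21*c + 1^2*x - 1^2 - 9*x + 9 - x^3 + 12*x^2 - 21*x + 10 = c^2*(2 - 2*x) + c*(3*x^2 - 23*x + 20) - x^3 + 12*x^2 - 29*x + 18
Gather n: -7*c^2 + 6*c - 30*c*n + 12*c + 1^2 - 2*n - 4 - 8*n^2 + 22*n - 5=-7*c^2 + 18*c - 8*n^2 + n*(20 - 30*c) - 8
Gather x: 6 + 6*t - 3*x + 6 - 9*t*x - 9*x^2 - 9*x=6*t - 9*x^2 + x*(-9*t - 12) + 12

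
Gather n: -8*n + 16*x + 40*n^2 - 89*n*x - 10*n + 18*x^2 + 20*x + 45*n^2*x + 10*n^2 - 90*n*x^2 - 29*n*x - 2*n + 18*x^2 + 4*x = n^2*(45*x + 50) + n*(-90*x^2 - 118*x - 20) + 36*x^2 + 40*x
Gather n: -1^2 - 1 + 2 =0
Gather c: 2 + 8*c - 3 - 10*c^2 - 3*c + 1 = -10*c^2 + 5*c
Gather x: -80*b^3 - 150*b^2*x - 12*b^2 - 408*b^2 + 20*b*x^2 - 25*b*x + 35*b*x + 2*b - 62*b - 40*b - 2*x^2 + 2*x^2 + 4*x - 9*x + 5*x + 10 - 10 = -80*b^3 - 420*b^2 + 20*b*x^2 - 100*b + x*(-150*b^2 + 10*b)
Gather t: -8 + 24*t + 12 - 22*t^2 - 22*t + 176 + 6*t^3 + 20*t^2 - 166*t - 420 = 6*t^3 - 2*t^2 - 164*t - 240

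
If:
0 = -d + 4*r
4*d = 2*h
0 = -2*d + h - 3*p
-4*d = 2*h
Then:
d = 0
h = 0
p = 0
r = 0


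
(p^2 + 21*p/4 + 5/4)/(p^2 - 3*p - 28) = (4*p^2 + 21*p + 5)/(4*(p^2 - 3*p - 28))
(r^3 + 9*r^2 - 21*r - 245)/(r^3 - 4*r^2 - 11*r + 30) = (r^2 + 14*r + 49)/(r^2 + r - 6)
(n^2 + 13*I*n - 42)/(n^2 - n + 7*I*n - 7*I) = (n + 6*I)/(n - 1)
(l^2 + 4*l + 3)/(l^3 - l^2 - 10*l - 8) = (l + 3)/(l^2 - 2*l - 8)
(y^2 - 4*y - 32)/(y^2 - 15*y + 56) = (y + 4)/(y - 7)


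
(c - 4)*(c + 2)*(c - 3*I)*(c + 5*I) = c^4 - 2*c^3 + 2*I*c^3 + 7*c^2 - 4*I*c^2 - 30*c - 16*I*c - 120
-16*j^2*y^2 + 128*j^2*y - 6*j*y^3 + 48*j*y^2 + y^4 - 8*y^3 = y*(-8*j + y)*(2*j + y)*(y - 8)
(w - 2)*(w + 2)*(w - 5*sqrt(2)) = w^3 - 5*sqrt(2)*w^2 - 4*w + 20*sqrt(2)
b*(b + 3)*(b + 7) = b^3 + 10*b^2 + 21*b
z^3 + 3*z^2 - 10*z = z*(z - 2)*(z + 5)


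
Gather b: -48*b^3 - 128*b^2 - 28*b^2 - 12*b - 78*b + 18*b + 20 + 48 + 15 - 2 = -48*b^3 - 156*b^2 - 72*b + 81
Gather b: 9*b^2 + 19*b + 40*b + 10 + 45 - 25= 9*b^2 + 59*b + 30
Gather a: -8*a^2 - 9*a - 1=-8*a^2 - 9*a - 1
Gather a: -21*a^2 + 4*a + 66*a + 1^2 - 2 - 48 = -21*a^2 + 70*a - 49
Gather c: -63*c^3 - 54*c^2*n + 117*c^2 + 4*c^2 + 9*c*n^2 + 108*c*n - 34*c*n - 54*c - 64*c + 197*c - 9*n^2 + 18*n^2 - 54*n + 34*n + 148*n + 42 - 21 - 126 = -63*c^3 + c^2*(121 - 54*n) + c*(9*n^2 + 74*n + 79) + 9*n^2 + 128*n - 105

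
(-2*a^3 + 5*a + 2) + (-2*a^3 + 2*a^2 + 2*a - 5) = -4*a^3 + 2*a^2 + 7*a - 3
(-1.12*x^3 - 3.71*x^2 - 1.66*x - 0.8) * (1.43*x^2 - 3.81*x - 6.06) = -1.6016*x^5 - 1.0381*x^4 + 18.5485*x^3 + 27.6632*x^2 + 13.1076*x + 4.848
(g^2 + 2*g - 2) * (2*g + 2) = 2*g^3 + 6*g^2 - 4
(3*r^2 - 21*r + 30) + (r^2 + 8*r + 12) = 4*r^2 - 13*r + 42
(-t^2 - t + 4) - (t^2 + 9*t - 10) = -2*t^2 - 10*t + 14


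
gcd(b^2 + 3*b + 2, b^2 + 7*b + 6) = b + 1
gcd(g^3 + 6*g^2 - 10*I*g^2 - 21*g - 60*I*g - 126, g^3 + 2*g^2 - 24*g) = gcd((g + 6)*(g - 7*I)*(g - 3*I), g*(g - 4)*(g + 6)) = g + 6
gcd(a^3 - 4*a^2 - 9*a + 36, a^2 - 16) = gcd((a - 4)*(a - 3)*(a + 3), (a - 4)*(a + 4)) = a - 4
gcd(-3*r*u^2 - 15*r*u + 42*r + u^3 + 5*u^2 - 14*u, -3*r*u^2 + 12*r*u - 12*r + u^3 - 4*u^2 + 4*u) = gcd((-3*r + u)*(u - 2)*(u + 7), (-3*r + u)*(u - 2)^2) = 3*r*u - 6*r - u^2 + 2*u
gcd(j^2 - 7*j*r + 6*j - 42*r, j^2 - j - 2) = 1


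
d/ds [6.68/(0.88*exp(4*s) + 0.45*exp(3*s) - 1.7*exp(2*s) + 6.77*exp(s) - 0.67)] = (-23.5136*exp(3*s) - 9.018*exp(2*s) + 22.712*exp(s) - 45.2236)*exp(s)/(0.88*exp(4*s) + 0.45*exp(3*s) - 1.7*exp(2*s) + 6.77*exp(s) - 0.67)^2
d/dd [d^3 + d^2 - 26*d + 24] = 3*d^2 + 2*d - 26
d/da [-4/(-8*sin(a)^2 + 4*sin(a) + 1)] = 16*(1 - 4*sin(a))*cos(a)/(-8*sin(a)^2 + 4*sin(a) + 1)^2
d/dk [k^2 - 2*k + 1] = 2*k - 2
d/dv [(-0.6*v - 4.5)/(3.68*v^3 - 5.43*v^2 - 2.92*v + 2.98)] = (4.416*v^3 + 46.422*v^2 - 48.87*v - 14.928)/(13.5424*v^6 - 39.9648*v^5 + 7.9937*v^4 + 53.644*v^3 - 23.8364*v^2 - 17.4032*v + 8.8804)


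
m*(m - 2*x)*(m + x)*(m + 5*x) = m^4 + 4*m^3*x - 7*m^2*x^2 - 10*m*x^3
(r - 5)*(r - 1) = r^2 - 6*r + 5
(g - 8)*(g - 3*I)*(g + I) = g^3 - 8*g^2 - 2*I*g^2 + 3*g + 16*I*g - 24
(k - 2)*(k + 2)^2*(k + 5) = k^4 + 7*k^3 + 6*k^2 - 28*k - 40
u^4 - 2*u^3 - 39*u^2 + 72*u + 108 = (u - 6)*(u - 3)*(u + 1)*(u + 6)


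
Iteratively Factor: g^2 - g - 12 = (g + 3)*(g - 4)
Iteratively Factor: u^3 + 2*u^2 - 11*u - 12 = (u + 1)*(u^2 + u - 12) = (u - 3)*(u + 1)*(u + 4)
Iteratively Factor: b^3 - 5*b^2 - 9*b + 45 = (b + 3)*(b^2 - 8*b + 15) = (b - 5)*(b + 3)*(b - 3)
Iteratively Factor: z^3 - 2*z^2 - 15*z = (z - 5)*(z^2 + 3*z) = (z - 5)*(z + 3)*(z)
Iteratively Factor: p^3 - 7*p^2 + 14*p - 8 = (p - 1)*(p^2 - 6*p + 8) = (p - 4)*(p - 1)*(p - 2)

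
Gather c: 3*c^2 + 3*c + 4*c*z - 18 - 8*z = 3*c^2 + c*(4*z + 3) - 8*z - 18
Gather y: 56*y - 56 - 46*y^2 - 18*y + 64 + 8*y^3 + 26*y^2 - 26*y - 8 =8*y^3 - 20*y^2 + 12*y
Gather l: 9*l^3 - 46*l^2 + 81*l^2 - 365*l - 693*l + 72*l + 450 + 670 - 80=9*l^3 + 35*l^2 - 986*l + 1040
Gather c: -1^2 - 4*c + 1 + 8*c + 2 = 4*c + 2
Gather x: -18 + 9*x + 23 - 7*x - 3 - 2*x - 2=0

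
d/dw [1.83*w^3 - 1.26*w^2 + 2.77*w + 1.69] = 5.49*w^2 - 2.52*w + 2.77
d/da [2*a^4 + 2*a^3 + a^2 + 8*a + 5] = 8*a^3 + 6*a^2 + 2*a + 8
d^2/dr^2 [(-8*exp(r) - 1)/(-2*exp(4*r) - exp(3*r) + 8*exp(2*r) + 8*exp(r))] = (288*exp(7*r) + 240*exp(6*r) - 178*exp(5*r) + 777*exp(4*r) + 696*exp(3*r) - 272*exp(2*r) + 192*exp(r) + 64)*exp(-r)/(8*exp(9*r) + 12*exp(8*r) - 90*exp(7*r) - 191*exp(6*r) + 264*exp(5*r) + 936*exp(4*r) + 256*exp(3*r) - 1344*exp(2*r) - 1536*exp(r) - 512)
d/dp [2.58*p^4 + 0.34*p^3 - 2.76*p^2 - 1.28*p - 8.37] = 10.32*p^3 + 1.02*p^2 - 5.52*p - 1.28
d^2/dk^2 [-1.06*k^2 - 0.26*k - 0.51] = -2.12000000000000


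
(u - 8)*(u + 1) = u^2 - 7*u - 8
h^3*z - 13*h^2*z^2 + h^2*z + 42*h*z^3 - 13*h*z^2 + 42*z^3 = (h - 7*z)*(h - 6*z)*(h*z + z)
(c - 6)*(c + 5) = c^2 - c - 30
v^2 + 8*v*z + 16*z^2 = (v + 4*z)^2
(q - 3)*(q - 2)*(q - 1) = q^3 - 6*q^2 + 11*q - 6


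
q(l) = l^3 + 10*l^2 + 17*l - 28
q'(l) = 3*l^2 + 20*l + 17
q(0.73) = -9.87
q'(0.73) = 33.20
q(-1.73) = -32.66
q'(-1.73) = -8.62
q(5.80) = 602.11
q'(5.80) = 233.92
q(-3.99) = -0.15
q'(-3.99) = -15.04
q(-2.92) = -17.27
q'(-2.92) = -15.82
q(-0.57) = -34.63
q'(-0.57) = 6.57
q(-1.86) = -31.46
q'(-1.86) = -9.82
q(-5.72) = 14.79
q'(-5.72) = 0.76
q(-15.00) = -1408.00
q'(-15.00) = 392.00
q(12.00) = 3344.00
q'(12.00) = 689.00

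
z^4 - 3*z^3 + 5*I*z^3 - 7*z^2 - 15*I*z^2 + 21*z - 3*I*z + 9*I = (z - 3)*(z + I)^2*(z + 3*I)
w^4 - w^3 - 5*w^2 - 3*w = w*(w - 3)*(w + 1)^2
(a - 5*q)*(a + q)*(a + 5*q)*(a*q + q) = a^4*q + a^3*q^2 + a^3*q - 25*a^2*q^3 + a^2*q^2 - 25*a*q^4 - 25*a*q^3 - 25*q^4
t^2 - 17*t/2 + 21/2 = (t - 7)*(t - 3/2)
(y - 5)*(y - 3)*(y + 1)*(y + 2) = y^4 - 5*y^3 - 7*y^2 + 29*y + 30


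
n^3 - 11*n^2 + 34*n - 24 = (n - 6)*(n - 4)*(n - 1)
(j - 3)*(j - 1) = j^2 - 4*j + 3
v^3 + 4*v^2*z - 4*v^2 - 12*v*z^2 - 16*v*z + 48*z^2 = (v - 4)*(v - 2*z)*(v + 6*z)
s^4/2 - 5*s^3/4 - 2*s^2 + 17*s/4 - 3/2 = (s/2 + 1)*(s - 3)*(s - 1)*(s - 1/2)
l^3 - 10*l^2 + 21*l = l*(l - 7)*(l - 3)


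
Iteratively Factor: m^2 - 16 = (m - 4)*(m + 4)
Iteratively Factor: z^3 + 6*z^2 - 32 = (z + 4)*(z^2 + 2*z - 8) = (z + 4)^2*(z - 2)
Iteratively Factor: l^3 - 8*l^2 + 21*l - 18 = (l - 2)*(l^2 - 6*l + 9) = (l - 3)*(l - 2)*(l - 3)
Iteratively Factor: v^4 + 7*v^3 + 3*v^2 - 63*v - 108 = (v + 3)*(v^3 + 4*v^2 - 9*v - 36) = (v - 3)*(v + 3)*(v^2 + 7*v + 12) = (v - 3)*(v + 3)*(v + 4)*(v + 3)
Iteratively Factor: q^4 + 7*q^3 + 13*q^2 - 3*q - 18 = (q - 1)*(q^3 + 8*q^2 + 21*q + 18) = (q - 1)*(q + 3)*(q^2 + 5*q + 6) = (q - 1)*(q + 3)^2*(q + 2)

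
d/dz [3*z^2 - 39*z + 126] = 6*z - 39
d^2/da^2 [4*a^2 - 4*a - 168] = 8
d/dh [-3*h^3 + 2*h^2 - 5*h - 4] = -9*h^2 + 4*h - 5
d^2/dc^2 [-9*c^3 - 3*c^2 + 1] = -54*c - 6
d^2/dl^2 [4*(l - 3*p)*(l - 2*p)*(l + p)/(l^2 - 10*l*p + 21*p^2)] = 320*p^2/(l^3 - 21*l^2*p + 147*l*p^2 - 343*p^3)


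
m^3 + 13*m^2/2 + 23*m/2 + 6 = (m + 1)*(m + 3/2)*(m + 4)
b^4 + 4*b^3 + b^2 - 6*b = b*(b - 1)*(b + 2)*(b + 3)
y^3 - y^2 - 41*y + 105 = (y - 5)*(y - 3)*(y + 7)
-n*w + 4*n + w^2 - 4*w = (-n + w)*(w - 4)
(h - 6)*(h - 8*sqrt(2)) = h^2 - 8*sqrt(2)*h - 6*h + 48*sqrt(2)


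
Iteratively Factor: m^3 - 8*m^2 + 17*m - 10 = (m - 1)*(m^2 - 7*m + 10) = (m - 5)*(m - 1)*(m - 2)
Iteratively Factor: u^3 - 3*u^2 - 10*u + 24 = (u - 4)*(u^2 + u - 6) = (u - 4)*(u + 3)*(u - 2)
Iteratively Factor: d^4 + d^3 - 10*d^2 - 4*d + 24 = (d + 2)*(d^3 - d^2 - 8*d + 12) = (d - 2)*(d + 2)*(d^2 + d - 6) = (d - 2)*(d + 2)*(d + 3)*(d - 2)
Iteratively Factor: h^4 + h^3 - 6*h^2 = (h - 2)*(h^3 + 3*h^2) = h*(h - 2)*(h^2 + 3*h) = h^2*(h - 2)*(h + 3)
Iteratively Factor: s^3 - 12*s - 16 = (s + 2)*(s^2 - 2*s - 8) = (s + 2)^2*(s - 4)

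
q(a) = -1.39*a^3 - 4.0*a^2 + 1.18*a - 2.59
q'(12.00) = -695.30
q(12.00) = -2966.35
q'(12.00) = -695.30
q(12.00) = -2966.35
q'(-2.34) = -2.93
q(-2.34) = -9.44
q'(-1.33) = 4.44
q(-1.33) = -7.96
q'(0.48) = -3.62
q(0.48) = -3.10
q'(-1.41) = 4.17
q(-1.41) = -8.31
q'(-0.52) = 4.21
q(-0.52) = -4.09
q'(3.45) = -76.05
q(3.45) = -103.21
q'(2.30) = -39.28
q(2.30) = -37.95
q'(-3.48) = -21.48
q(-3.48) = 3.44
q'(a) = -4.17*a^2 - 8.0*a + 1.18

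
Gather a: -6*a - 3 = -6*a - 3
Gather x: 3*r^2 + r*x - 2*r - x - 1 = 3*r^2 - 2*r + x*(r - 1) - 1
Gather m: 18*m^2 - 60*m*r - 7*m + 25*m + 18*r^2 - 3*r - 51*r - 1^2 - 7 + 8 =18*m^2 + m*(18 - 60*r) + 18*r^2 - 54*r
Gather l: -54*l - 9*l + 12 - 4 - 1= 7 - 63*l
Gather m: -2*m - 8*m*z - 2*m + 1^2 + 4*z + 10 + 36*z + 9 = m*(-8*z - 4) + 40*z + 20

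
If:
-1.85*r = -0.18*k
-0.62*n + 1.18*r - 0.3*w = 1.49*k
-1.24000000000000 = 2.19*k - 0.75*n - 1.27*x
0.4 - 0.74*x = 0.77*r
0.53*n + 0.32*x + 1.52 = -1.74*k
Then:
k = -0.62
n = -1.19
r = -0.06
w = 5.31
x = 0.60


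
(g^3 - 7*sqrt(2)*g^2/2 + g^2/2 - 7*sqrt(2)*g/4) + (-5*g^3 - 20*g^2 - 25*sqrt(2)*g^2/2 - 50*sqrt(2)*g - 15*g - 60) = -4*g^3 - 16*sqrt(2)*g^2 - 39*g^2/2 - 207*sqrt(2)*g/4 - 15*g - 60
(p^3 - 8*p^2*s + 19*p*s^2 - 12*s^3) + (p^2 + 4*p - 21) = p^3 - 8*p^2*s + p^2 + 19*p*s^2 + 4*p - 12*s^3 - 21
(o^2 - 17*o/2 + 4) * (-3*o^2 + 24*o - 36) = -3*o^4 + 99*o^3/2 - 252*o^2 + 402*o - 144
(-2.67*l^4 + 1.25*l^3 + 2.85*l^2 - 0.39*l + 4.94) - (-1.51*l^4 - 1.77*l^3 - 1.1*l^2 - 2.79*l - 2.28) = -1.16*l^4 + 3.02*l^3 + 3.95*l^2 + 2.4*l + 7.22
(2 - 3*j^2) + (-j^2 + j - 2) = -4*j^2 + j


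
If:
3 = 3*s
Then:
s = 1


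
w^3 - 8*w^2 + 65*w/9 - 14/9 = (w - 7)*(w - 2/3)*(w - 1/3)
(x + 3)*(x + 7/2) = x^2 + 13*x/2 + 21/2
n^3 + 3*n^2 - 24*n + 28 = (n - 2)^2*(n + 7)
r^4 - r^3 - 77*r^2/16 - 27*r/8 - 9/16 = (r - 3)*(r + 1/4)*(r + 3/4)*(r + 1)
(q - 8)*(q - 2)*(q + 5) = q^3 - 5*q^2 - 34*q + 80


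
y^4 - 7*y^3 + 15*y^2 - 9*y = y*(y - 3)^2*(y - 1)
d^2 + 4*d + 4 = (d + 2)^2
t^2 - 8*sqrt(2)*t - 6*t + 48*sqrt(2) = (t - 6)*(t - 8*sqrt(2))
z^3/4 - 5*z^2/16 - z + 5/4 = (z/4 + 1/2)*(z - 2)*(z - 5/4)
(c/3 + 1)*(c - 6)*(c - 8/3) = c^3/3 - 17*c^2/9 - 10*c/3 + 16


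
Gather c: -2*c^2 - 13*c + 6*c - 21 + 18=-2*c^2 - 7*c - 3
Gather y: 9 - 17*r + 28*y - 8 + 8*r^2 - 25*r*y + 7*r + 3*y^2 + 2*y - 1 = 8*r^2 - 10*r + 3*y^2 + y*(30 - 25*r)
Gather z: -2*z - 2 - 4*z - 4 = -6*z - 6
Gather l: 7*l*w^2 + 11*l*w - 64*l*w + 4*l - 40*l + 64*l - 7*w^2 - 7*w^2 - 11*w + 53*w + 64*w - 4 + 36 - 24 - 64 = l*(7*w^2 - 53*w + 28) - 14*w^2 + 106*w - 56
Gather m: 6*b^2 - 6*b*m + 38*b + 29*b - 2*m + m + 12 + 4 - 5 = 6*b^2 + 67*b + m*(-6*b - 1) + 11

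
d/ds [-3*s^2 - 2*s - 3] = -6*s - 2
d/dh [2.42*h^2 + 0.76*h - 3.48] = 4.84*h + 0.76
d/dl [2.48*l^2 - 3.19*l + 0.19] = 4.96*l - 3.19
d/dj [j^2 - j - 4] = 2*j - 1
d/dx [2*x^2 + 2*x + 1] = 4*x + 2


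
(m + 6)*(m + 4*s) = m^2 + 4*m*s + 6*m + 24*s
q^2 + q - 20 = (q - 4)*(q + 5)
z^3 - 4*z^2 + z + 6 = (z - 3)*(z - 2)*(z + 1)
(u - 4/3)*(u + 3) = u^2 + 5*u/3 - 4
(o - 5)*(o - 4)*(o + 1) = o^3 - 8*o^2 + 11*o + 20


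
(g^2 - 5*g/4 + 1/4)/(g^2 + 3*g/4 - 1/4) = (g - 1)/(g + 1)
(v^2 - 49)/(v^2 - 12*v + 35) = (v + 7)/(v - 5)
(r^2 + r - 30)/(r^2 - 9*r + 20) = (r + 6)/(r - 4)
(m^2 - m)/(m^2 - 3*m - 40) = m*(1 - m)/(-m^2 + 3*m + 40)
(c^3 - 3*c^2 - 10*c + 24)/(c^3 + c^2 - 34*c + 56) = (c + 3)/(c + 7)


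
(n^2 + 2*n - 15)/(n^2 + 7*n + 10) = (n - 3)/(n + 2)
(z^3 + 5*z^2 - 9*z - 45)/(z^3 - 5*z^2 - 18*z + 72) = (z^2 + 8*z + 15)/(z^2 - 2*z - 24)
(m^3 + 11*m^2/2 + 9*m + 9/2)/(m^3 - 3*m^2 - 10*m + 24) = (2*m^2 + 5*m + 3)/(2*(m^2 - 6*m + 8))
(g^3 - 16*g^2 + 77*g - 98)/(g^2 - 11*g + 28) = (g^2 - 9*g + 14)/(g - 4)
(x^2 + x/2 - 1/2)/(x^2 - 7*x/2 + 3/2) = (x + 1)/(x - 3)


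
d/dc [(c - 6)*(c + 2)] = 2*c - 4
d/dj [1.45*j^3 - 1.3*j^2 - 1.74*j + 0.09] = 4.35*j^2 - 2.6*j - 1.74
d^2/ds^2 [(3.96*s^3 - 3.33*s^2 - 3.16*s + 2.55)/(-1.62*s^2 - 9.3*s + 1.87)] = (-2.8421709430404e-14*s^5 - 1.13686837721616e-13*s^4 - 792.747*s^3 + 433.584252*s^2 - 256.15872*s - 323.348466)/(4.251528*s^6 + 73.22076*s^5 + 405.618516*s^4 + 635.31648*s^3 - 468.213966*s^2 + 97.56351*s - 6.539203)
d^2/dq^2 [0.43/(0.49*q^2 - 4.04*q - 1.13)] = (0.206486*q^2 - 1.702456*q - 0.43*(0.98*q - 4.04)*(1.96*q - 8.08) - 0.476182)/(-0.49*q^2 + 4.04*q + 1.13)^3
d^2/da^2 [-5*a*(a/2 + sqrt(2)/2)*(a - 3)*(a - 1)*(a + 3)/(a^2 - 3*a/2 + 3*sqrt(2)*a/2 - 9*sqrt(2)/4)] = 20*(-24*a^7 - 104*sqrt(2)*a^6 + 104*a^6 - 432*a^5 + 450*sqrt(2)*a^5 - 729*sqrt(2)*a^4 + 1296*a^4 - 1548*a^3 + 684*sqrt(2)*a^3 - 405*sqrt(2)*a^2 + 162*a^2 + 243*sqrt(2)*a + 1215*a - 243 + 243*sqrt(2))/(32*a^6 - 144*a^5 + 144*sqrt(2)*a^5 - 648*sqrt(2)*a^4 + 648*a^4 - 2052*a^3 + 1188*sqrt(2)*a^3 - 1458*sqrt(2)*a^2 + 2916*a^2 - 1458*a + 1458*sqrt(2)*a - 729*sqrt(2))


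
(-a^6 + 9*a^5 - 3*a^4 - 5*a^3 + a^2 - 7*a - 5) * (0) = 0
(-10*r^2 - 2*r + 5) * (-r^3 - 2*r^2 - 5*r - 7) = 10*r^5 + 22*r^4 + 49*r^3 + 70*r^2 - 11*r - 35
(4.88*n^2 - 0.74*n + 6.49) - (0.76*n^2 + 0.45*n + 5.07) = 4.12*n^2 - 1.19*n + 1.42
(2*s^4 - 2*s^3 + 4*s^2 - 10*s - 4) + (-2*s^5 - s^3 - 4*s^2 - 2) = -2*s^5 + 2*s^4 - 3*s^3 - 10*s - 6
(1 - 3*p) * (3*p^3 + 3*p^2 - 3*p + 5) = -9*p^4 - 6*p^3 + 12*p^2 - 18*p + 5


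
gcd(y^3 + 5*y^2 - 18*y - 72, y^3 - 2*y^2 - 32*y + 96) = y^2 + 2*y - 24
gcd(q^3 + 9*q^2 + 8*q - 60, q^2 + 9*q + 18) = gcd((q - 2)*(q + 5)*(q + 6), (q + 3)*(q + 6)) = q + 6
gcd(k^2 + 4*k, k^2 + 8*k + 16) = k + 4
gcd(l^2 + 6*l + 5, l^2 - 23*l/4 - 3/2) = 1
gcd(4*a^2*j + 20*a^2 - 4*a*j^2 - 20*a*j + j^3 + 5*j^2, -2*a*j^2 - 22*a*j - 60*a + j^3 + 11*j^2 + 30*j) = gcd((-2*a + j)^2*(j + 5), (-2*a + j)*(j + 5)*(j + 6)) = 2*a*j + 10*a - j^2 - 5*j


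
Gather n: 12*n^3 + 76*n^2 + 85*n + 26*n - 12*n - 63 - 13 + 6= 12*n^3 + 76*n^2 + 99*n - 70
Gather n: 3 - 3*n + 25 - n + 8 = 36 - 4*n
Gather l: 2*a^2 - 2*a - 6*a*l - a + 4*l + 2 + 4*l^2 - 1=2*a^2 - 3*a + 4*l^2 + l*(4 - 6*a) + 1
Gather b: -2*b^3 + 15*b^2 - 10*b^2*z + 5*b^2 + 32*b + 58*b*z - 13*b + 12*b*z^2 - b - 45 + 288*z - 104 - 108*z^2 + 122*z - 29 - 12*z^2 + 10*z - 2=-2*b^3 + b^2*(20 - 10*z) + b*(12*z^2 + 58*z + 18) - 120*z^2 + 420*z - 180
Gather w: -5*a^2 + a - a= -5*a^2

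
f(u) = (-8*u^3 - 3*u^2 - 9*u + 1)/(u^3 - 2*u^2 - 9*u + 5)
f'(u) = (-24*u^2 - 6*u - 9)/(u^3 - 2*u^2 - 9*u + 5) + (-3*u^2 + 4*u + 9)*(-8*u^3 - 3*u^2 - 9*u + 1)/(u^3 - 2*u^2 - 9*u + 5)^2 = (19*u^4 + 162*u^3 - 114*u^2 - 26*u - 36)/(u^6 - 4*u^5 - 14*u^4 + 46*u^3 + 61*u^2 - 90*u + 25)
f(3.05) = 22.18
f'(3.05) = 31.49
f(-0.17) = 0.38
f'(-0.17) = -0.85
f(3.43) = 42.89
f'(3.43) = 94.10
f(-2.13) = 15.44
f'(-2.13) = -56.66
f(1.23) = 4.08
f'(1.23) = 2.00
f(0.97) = 3.80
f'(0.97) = -0.17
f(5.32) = -26.16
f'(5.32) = 13.88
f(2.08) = 7.68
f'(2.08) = 6.88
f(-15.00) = -7.18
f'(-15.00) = 0.03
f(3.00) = 20.69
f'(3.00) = 28.24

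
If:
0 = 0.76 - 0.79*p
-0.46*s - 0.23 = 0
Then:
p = 0.96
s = -0.50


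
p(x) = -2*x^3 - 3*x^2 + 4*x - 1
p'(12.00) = -932.00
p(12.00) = -3841.00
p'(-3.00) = -32.00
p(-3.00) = 14.00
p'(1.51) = -18.74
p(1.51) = -8.69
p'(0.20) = 2.56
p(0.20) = -0.34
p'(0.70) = -3.14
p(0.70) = -0.36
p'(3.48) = -89.54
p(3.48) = -107.70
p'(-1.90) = -6.26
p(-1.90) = -5.71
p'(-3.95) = -65.92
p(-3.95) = 59.65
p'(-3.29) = -41.20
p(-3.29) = 24.59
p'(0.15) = 2.96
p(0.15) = -0.47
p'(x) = -6*x^2 - 6*x + 4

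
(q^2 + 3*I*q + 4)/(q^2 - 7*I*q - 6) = (q + 4*I)/(q - 6*I)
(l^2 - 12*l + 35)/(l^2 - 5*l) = (l - 7)/l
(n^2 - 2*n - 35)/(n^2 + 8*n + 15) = (n - 7)/(n + 3)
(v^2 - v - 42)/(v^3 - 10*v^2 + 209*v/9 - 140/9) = 9*(v + 6)/(9*v^2 - 27*v + 20)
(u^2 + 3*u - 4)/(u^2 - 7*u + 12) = (u^2 + 3*u - 4)/(u^2 - 7*u + 12)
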